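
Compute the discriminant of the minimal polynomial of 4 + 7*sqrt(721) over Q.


The element 4 + 7*sqrt(721) has minimal polynomial:
x^2 - 8*x - 35313
Discriminant = (-8)^2 - 4*(-35313)
= 64 + 141252
= 141316

141316


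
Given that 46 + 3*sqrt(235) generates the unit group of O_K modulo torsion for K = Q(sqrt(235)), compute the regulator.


epsilon = 46 + 3*sqrt(235)
= 91.9891
R = ln(91.9891)
= 4.5217

4.5217


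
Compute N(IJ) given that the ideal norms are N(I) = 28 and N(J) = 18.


N(IJ) = N(I) * N(J)
= 28 * 18
= 504

504


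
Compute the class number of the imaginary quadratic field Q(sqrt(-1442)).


K = Q(sqrt(-1442)). d mod 4 = 2, so D = disc(K) = 4d = -5768
h(K) equals the number of primitive reduced positive-definite forms (a, b, c) = a*x^2 + b*x*y + c*y^2 with b^2 - 4ac = D,
where reduced means |b| <= a <= c, with b >= 0 whenever |b| = a or a = c, and primitive means gcd(a, b, c) = 1.
Reduced forces 3a^2 <= |D| = 5768, so 1 <= a <= 43; b must have the parity of D, and c = (b^2 - D)/(4a) must be an integer >= a.
Enumerate a = 1..43, b in [-a, a]:
  a=1: (1, 0, 1442)  [1]
  a=2: (2, 0, 721)  [1]
  a=3: (3, -2, 481), (3, 2, 481)  [2]
  a=4..5: none
  a=6: (6, -4, 241), (6, 4, 241)  [2]
  a=7: (7, 0, 206)  [1]
  a=8: none
  a=9: (9, -8, 162), (9, 8, 162)  [2]
  a=10..12: none
  a=13: (13, -2, 111), (13, 2, 111)  [2]
  a=14: (14, 0, 103)  [1]
  a=15..17: none
  a=18: (18, -8, 81), (18, 8, 81)  [2]
  a=19..20: none
  a=21: (21, -14, 71), (21, 14, 71)  [2]
  a=22..25: none
  a=26: (26, -24, 61), (26, 24, 61)  [2]
  a=27: (27, -8, 54), (27, 8, 54)  [2]
  a=28..36: none
  a=37: (37, -2, 39), (37, 2, 39)  [2]
  a=38: none
  a=39: (39, -28, 42), (39, 28, 42)  [2]
  a=40..43: none
Total reduced forms: 1 + 1 + 2 + 2 + 1 + 2 + 2 + 1 + 2 + 2 + 2 + 2 + 2 + 2 = 24
h = 24

24


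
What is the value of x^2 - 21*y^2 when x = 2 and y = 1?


x^2 - d*y^2
= 2^2 - 21*1^2
= 4 - 21
= -17

-17


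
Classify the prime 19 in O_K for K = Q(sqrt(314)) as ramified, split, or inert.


K = Q(sqrt(314)). Since d mod 4 = 2, disc(K) = 1256.
Check p | disc: 1256 mod 19 = 2.
p does not divide disc. Compute Legendre symbol (d/p):
10^((19-1)/2) mod 19 = -1
(d/p) = -1, so p is inert: (p) stays prime with e=1, f=2, g=1.
Therefore p is inert.

inert


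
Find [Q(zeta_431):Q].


The degree equals Euler's totient phi(431).
431 = 431
phi(431) = 430

430


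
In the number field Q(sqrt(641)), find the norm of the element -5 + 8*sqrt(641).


N(a + b*sqrt(d)) = a^2 - d*b^2
= (-5)^2 - (641)*(8)^2
= 25 - 41024
= -40999

-40999


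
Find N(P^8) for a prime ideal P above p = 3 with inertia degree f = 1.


N(P^a) = p^(a*f)
= 3^(8*1)
= 3^8
= 6561

6561


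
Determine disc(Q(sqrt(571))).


For K = Q(sqrt(d)) with d squarefree: disc(K) = d if d = 1 mod 4, and disc(K) = 4d if d = 2 or 3 mod 4.
Here d = 571, and d mod 4 = 3.
d = 3 mod 4, not 1 (O_K = Z[sqrt(d)]), so disc(K) = 4d = 4 * (571) = 2284

2284


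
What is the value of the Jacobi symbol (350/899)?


Compute (350/899) via quadratic reciprocity:
  pull out 2: (2/899) = -1  (since 899 mod 8 = 3)
  reciprocity: (175/899) -> -(899/175)
  reduce: (24/175)
  pull out 2: (2/175) = +1  (since 175 mod 8 = 7)
  pull out 2: (2/175) = +1  (since 175 mod 8 = 7)
  pull out 2: (2/175) = +1  (since 175 mod 8 = 7)
  reciprocity: (3/175) -> -(175/3)
  reduce: (1/3)
  (1/3) = 1
Product of signs = -1

-1


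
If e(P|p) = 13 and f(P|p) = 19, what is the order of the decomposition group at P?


|D_P| = e * f
= 13 * 19
= 247

247


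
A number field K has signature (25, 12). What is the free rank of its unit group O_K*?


By Dirichlet's unit theorem:
rank = r1 + r2 - 1
= 25 + 12 - 1
= 36

36


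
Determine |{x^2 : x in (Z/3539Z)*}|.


For prime p, the number of non-zero quadratic residues is (p-1)/2.
= (3539-1)/2
= 1769

1769


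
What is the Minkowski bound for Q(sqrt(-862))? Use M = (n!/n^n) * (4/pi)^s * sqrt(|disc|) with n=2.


d = -862, d mod 4 = 2, so disc(K) = 4d = -3448; |disc(K)| = 3448
Imaginary quadratic field, so n = 2, s = r2 = 1, r1 = 0
M = (n!/n^n) * (4/pi)^s * sqrt(|disc(K)|) = (2!/2^2) * (4/pi)^1 * sqrt(3448)
= 0.5 * 1.273240 * 58.719673
= 37.3821

37.3821


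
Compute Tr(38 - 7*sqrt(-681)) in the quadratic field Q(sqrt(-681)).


Tr(a + b*sqrt(d)) = (a + b*sqrt(d)) + (a - b*sqrt(d)) = 2a
= 2 * (38)
= 76

76


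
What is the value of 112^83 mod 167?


p = 167 is prime and the exponent is (p-1)/2 = 83, so by Euler's criterion 112^83 = (112/167) = +1 or -1 mod 167.
Compute by square-and-multiply:
  83 = 64 + 16 + 2 + 1 (binary 1010011)
  Repeated squaring mod 167: 112^1 = 112, 112^2 = 19, 112^4 = 27, 112^8 = 61, 112^16 = 47, 112^32 = 38, 112^64 = 108
  112^83 = 112^64 * 112^16 * 112^2 * 112^1 = 108 * 47 * 19 * 112 mod 167
    108 * 47 = 5076 = 66 mod 167
    66 * 19 = 1254 = 85 mod 167
    85 * 112 = 9520 = 1 mod 167
  112^83 = 1 mod 167
Result 1: 112 is a quadratic residue mod 167.
112^83 mod 167 = 1

1


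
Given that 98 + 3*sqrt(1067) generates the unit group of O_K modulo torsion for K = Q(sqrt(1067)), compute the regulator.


epsilon = 98 + 3*sqrt(1067)
= 195.9949
R = ln(195.9949)
= 5.2781

5.2781


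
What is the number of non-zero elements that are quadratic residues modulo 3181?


For prime p, the number of non-zero quadratic residues is (p-1)/2.
= (3181-1)/2
= 1590

1590


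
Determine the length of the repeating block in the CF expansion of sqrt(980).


Run the CF algorithm for sqrt(980).
a_0 = floor(sqrt(980)) = 31; set m_0=0, q_0=1.
Recurrence: m' = q*a - m,  q' = (d - m'^2)/q,  a' = floor((a_0 + m')/q').
  step 1: m=31, q=19, a=3
  step 2: m=26, q=16, a=3
  step 3: m=22, q=31, a=1
  step 4: m=9, q=29, a=1
  step 5: m=20, q=20, a=2
  step 6: m=20, q=29, a=1
  step 7: m=9, q=31, a=1
  step 8: m=22, q=16, a=3
  step 9: m=26, q=19, a=3
  step 10: m=31, q=1, a=62
a_10 = 2*a_0 = 62, so the period closes here.
sqrt(980) = [31; 3, 3, 1, 1, 2, 1, 1, 3, 3, 62]
Period length = 10

10


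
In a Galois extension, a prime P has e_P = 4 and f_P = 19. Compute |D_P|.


|D_P| = e * f
= 4 * 19
= 76

76


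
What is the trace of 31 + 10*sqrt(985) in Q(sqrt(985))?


Tr(a + b*sqrt(d)) = (a + b*sqrt(d)) + (a - b*sqrt(d)) = 2a
= 2 * (31)
= 62

62


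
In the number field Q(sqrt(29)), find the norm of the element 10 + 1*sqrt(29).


N(a + b*sqrt(d)) = a^2 - d*b^2
= (10)^2 - (29)*(1)^2
= 100 - 29
= 71

71


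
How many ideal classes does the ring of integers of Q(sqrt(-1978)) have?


K = Q(sqrt(-1978)). d mod 4 = 2, so D = disc(K) = 4d = -7912
h(K) equals the number of primitive reduced positive-definite forms (a, b, c) = a*x^2 + b*x*y + c*y^2 with b^2 - 4ac = D,
where reduced means |b| <= a <= c, with b >= 0 whenever |b| = a or a = c, and primitive means gcd(a, b, c) = 1.
Reduced forces 3a^2 <= |D| = 7912, so 1 <= a <= 51; b must have the parity of D, and c = (b^2 - D)/(4a) must be an integer >= a.
Enumerate a = 1..51, b in [-a, a]:
  a=1: (1, 0, 1978)  [1]
  a=2: (2, 0, 989)  [1]
  a=3..18: none
  a=19: (19, -12, 106), (19, 12, 106)  [2]
  a=20..22: none
  a=23: (23, 0, 86)  [1]
  a=24..28: none
  a=29: (29, -18, 71), (29, 18, 71)  [2]
  a=30..37: none
  a=38: (38, -12, 53), (38, 12, 53)  [2]
  a=39..40: none
  a=41: (41, -40, 58), (41, 40, 58)  [2]
  a=42: none
  a=43: (43, 0, 46)  [1]
  a=44..51: none
Total reduced forms: 1 + 1 + 2 + 1 + 2 + 2 + 2 + 1 = 12
h = 12

12


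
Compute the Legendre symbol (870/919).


p = 919 is prime, so compute (870/919) with the reciprocity algorithm (Jacobi-symbol steps: pull out 2s via (2/n), flip via reciprocity, reduce):
  pull out 2: (2/919) = +1  (since 919 mod 8 = 7)
  reciprocity: (435/919) -> -(919/435)
  reduce: (49/435)
  reciprocity: (49/435) -> +(435/49)
  reduce: (43/49)
  reciprocity: (43/49) -> +(49/43)
  reduce: (6/43)
  pull out 2: (2/43) = -1  (since 43 mod 8 = 3)
  reciprocity: (3/43) -> -(43/3)
  reduce: (1/3)
  (1/3) = 1
Product of signs = -1
(870/919) = -1

-1


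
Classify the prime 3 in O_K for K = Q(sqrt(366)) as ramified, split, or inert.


K = Q(sqrt(366)). Since d mod 4 = 2, disc(K) = 1464.
Check p | disc: 1464 mod 3 = 0.
p divides disc, so p ramifies: (p) = P^2 with e=2, f=1, g=1.
Therefore p is ramified.

ramified


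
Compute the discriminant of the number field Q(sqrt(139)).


For K = Q(sqrt(d)) with d squarefree: disc(K) = d if d = 1 mod 4, and disc(K) = 4d if d = 2 or 3 mod 4.
Here d = 139, and d mod 4 = 3.
d = 3 mod 4, not 1 (O_K = Z[sqrt(d)]), so disc(K) = 4d = 4 * (139) = 556

556


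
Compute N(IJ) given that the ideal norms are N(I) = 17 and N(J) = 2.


N(IJ) = N(I) * N(J)
= 17 * 2
= 34

34


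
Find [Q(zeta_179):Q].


The degree equals Euler's totient phi(179).
179 = 179
phi(179) = 178

178


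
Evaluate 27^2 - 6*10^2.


x^2 - d*y^2
= 27^2 - 6*10^2
= 729 - 600
= 129

129


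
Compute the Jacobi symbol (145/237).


Compute (145/237) via quadratic reciprocity:
  reciprocity: (145/237) -> +(237/145)
  reduce: (92/145)
  pull out 2: (2/145) = +1  (since 145 mod 8 = 1)
  pull out 2: (2/145) = +1  (since 145 mod 8 = 1)
  reciprocity: (23/145) -> +(145/23)
  reduce: (7/23)
  reciprocity: (7/23) -> -(23/7)
  reduce: (2/7)
  pull out 2: (2/7) = +1  (since 7 mod 8 = 7)
  (1/7) = 1
Product of signs = -1

-1


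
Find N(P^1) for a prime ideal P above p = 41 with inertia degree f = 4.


N(P^a) = p^(a*f)
= 41^(1*4)
= 41^4
= 2825761

2825761


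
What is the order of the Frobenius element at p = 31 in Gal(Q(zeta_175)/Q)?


The Frobenius at p in Gal(Q(zeta_n)/Q) = (Z/nZ)* is the class of p, so its order is ord_175(31), the smallest k >= 1 with 31^k = 1 mod 175.
n = 175 = 5^2 * 7, phi(175) = 120; the order divides phi(n).
Divisors of 120: 1, 2, 3, 4, 5, 6, 8, 10, 12, 15, 20, 24, 30, 40, 60, 120
Repeated squaring mod 175: 31^1 = 31, 31^2 = 86, 31^4 = 46, 31^8 = 16, 31^16 = 81, 31^32 = 86, 31^64 = 46
Test divisors in increasing order:
  k=1: 31^1 = 31 mod 175
  k=2: 31^2 = 86 mod 175
  k=3: 31^3 = 86 * 31 = 41 mod 175
  k=4: 31^4 = 46 mod 175
  k=5: 31^5 = 46 * 31 = 26 mod 175
  k=6: 31^6 = 46 * 86 = 106 mod 175
  k=8: 31^8 = 16 mod 175
  k=10: 31^10 = 16 * 86 = 151 mod 175
  k=12: 31^12 = 16 * 46 = 36 mod 175
  k=15: 31^15 = 16 * 46 * 86 * 31 = 76 mod 175
  k=20: 31^20 = 81 * 46 = 51 mod 175
  k=24: 31^24 = 81 * 16 = 71 mod 175
  k=30: 31^30 = 81 * 16 * 46 * 86 = 1 mod 175  <- first divisor giving 1
Order = 30

30


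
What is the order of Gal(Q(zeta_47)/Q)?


|Gal(Q(zeta_47)/Q)| = phi(47)
= 46

46


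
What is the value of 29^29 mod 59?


p = 59 is prime and the exponent is (p-1)/2 = 29, so by Euler's criterion 29^29 = (29/59) = +1 or -1 mod 59.
Compute by square-and-multiply:
  29 = 16 + 8 + 4 + 1 (binary 11101)
  Repeated squaring mod 59: 29^1 = 29, 29^2 = 15, 29^4 = 48, 29^8 = 3, 29^16 = 9
  29^29 = 29^16 * 29^8 * 29^4 * 29^1 = 9 * 3 * 48 * 29 mod 59
    9 * 3 = 27 = 27 mod 59
    27 * 48 = 1296 = 57 mod 59
    57 * 29 = 1653 = 1 mod 59
  29^29 = 1 mod 59
Result 1: 29 is a quadratic residue mod 59.
29^29 mod 59 = 1

1


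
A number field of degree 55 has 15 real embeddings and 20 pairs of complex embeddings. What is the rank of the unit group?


By Dirichlet's unit theorem:
rank = r1 + r2 - 1
= 15 + 20 - 1
= 34

34


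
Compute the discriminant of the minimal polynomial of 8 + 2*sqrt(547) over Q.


The element 8 + 2*sqrt(547) has minimal polynomial:
x^2 - 16*x - 2124
Discriminant = (-16)^2 - 4*(-2124)
= 256 + 8496
= 8752

8752


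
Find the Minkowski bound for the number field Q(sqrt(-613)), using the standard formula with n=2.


d = -613, d mod 4 = 3, so disc(K) = 4d = -2452; |disc(K)| = 2452
Imaginary quadratic field, so n = 2, s = r2 = 1, r1 = 0
M = (n!/n^n) * (4/pi)^s * sqrt(|disc(K)|) = (2!/2^2) * (4/pi)^1 * sqrt(2452)
= 0.5 * 1.273240 * 49.517674
= 31.5239

31.5239


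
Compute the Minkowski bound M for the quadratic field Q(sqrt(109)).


d = 109, d mod 4 = 1, so disc(K) = d = 109; |disc(K)| = 109
Real quadratic field, so n = 2, s = r2 = 0, r1 = 2
M = (n!/n^n) * (4/pi)^s * sqrt(|disc(K)|) = (2!/2^2) * (4/pi)^0 * sqrt(109)
= 0.5 * 1.000000 * 10.440307
= 5.2202

5.2202


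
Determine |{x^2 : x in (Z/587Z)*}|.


For prime p, the number of non-zero quadratic residues is (p-1)/2.
= (587-1)/2
= 293

293


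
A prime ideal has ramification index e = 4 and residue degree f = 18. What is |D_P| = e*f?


|D_P| = e * f
= 4 * 18
= 72

72


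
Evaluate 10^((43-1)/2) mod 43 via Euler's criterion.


p = 43 is prime and the exponent is (p-1)/2 = 21, so by Euler's criterion 10^21 = (10/43) = +1 or -1 mod 43.
Compute by square-and-multiply:
  21 = 16 + 4 + 1 (binary 10101)
  Repeated squaring mod 43: 10^1 = 10, 10^2 = 14, 10^4 = 24, 10^8 = 17, 10^16 = 31
  10^21 = 10^16 * 10^4 * 10^1 = 31 * 24 * 10 mod 43
    31 * 24 = 744 = 13 mod 43
    13 * 10 = 130 = 1 mod 43
  10^21 = 1 mod 43
Result 1: 10 is a quadratic residue mod 43.
10^21 mod 43 = 1

1


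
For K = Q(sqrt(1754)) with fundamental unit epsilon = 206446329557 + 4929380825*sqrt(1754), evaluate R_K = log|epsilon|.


epsilon = 206446329557 + 4929380825*sqrt(1754)
= 4.1289e+11
R = ln(4.1289e+11)
= 26.7465

26.7465


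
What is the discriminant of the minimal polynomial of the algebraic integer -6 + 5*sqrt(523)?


The element -6 + 5*sqrt(523) has minimal polynomial:
x^2 + 12*x - 13039
Discriminant = (12)^2 - 4*(-13039)
= 144 + 52156
= 52300

52300


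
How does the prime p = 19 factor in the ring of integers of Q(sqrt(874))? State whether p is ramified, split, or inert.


K = Q(sqrt(874)). Since d mod 4 = 2, disc(K) = 3496.
Check p | disc: 3496 mod 19 = 0.
p divides disc, so p ramifies: (p) = P^2 with e=2, f=1, g=1.
Therefore p is ramified.

ramified


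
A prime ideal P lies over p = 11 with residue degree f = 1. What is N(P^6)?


N(P^a) = p^(a*f)
= 11^(6*1)
= 11^6
= 1771561

1771561


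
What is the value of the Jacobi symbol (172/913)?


Compute (172/913) via quadratic reciprocity:
  pull out 2: (2/913) = +1  (since 913 mod 8 = 1)
  pull out 2: (2/913) = +1  (since 913 mod 8 = 1)
  reciprocity: (43/913) -> +(913/43)
  reduce: (10/43)
  pull out 2: (2/43) = -1  (since 43 mod 8 = 3)
  reciprocity: (5/43) -> +(43/5)
  reduce: (3/5)
  reciprocity: (3/5) -> +(5/3)
  reduce: (2/3)
  pull out 2: (2/3) = -1  (since 3 mod 8 = 3)
  (1/3) = 1
Product of signs = 1

1


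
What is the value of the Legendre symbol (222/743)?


p = 743 is prime, so compute (222/743) with the reciprocity algorithm (Jacobi-symbol steps: pull out 2s via (2/n), flip via reciprocity, reduce):
  pull out 2: (2/743) = +1  (since 743 mod 8 = 7)
  reciprocity: (111/743) -> -(743/111)
  reduce: (77/111)
  reciprocity: (77/111) -> +(111/77)
  reduce: (34/77)
  pull out 2: (2/77) = -1  (since 77 mod 8 = 5)
  reciprocity: (17/77) -> +(77/17)
  reduce: (9/17)
  reciprocity: (9/17) -> +(17/9)
  reduce: (8/9)
  pull out 2: (2/9) = +1  (since 9 mod 8 = 1)
  pull out 2: (2/9) = +1  (since 9 mod 8 = 1)
  pull out 2: (2/9) = +1  (since 9 mod 8 = 1)
  (1/9) = 1
Product of signs = 1
(222/743) = 1

1


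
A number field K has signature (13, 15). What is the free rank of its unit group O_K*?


By Dirichlet's unit theorem:
rank = r1 + r2 - 1
= 13 + 15 - 1
= 27

27


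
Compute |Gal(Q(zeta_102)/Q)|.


|Gal(Q(zeta_102)/Q)| = phi(102)
= 32

32


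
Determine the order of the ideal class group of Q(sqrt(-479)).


K = Q(sqrt(-479)). d mod 4 = 1, so D = disc(K) = d = -479
h(K) equals the number of primitive reduced positive-definite forms (a, b, c) = a*x^2 + b*x*y + c*y^2 with b^2 - 4ac = D,
where reduced means |b| <= a <= c, with b >= 0 whenever |b| = a or a = c, and primitive means gcd(a, b, c) = 1.
Reduced forces 3a^2 <= |D| = 479, so 1 <= a <= 12; b must have the parity of D, and c = (b^2 - D)/(4a) must be an integer >= a.
Enumerate a = 1..12, b in [-a, a]:
  a=1: (1, 1, 120)  [1]
  a=2: (2, -1, 60), (2, 1, 60)  [2]
  a=3: (3, -1, 40), (3, 1, 40)  [2]
  a=4: (4, -1, 30), (4, 1, 30)  [2]
  a=5: (5, -1, 24), (5, 1, 24)  [2]
  a=6: (6, -5, 21), (6, -1, 20), (6, 1, 20), (6, 5, 21)  [4]
  a=7: (7, -5, 18), (7, 5, 18)  [2]
  a=8: (8, -1, 15), (8, 1, 15)  [2]
  a=9: (9, -5, 14), (9, 5, 14)  [2]
  a=10: (10, -9, 14), (10, -1, 12), (10, 1, 12), (10, 9, 14)  [4]
  a=11: (11, -7, 12), (11, 7, 12)  [2]
  a=12: none
Total reduced forms: 1 + 2 + 2 + 2 + 2 + 4 + 2 + 2 + 2 + 4 + 2 = 25
h = 25

25


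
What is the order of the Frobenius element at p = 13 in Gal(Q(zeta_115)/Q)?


The Frobenius at p in Gal(Q(zeta_n)/Q) = (Z/nZ)* is the class of p, so its order is ord_115(13), the smallest k >= 1 with 13^k = 1 mod 115.
n = 115 = 5 * 23, phi(115) = 88; the order divides phi(n).
Divisors of 88: 1, 2, 4, 8, 11, 22, 44, 88
Repeated squaring mod 115: 13^1 = 13, 13^2 = 54, 13^4 = 41, 13^8 = 71, 13^16 = 96, 13^32 = 16, 13^64 = 26
Test divisors in increasing order:
  k=1: 13^1 = 13 mod 115
  k=2: 13^2 = 54 mod 115
  k=4: 13^4 = 41 mod 115
  k=8: 13^8 = 71 mod 115
  k=11: 13^11 = 71 * 54 * 13 = 47 mod 115
  k=22: 13^22 = 96 * 41 * 54 = 24 mod 115
  k=44: 13^44 = 16 * 71 * 41 = 1 mod 115  <- first divisor giving 1
Order = 44

44


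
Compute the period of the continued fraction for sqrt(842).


Run the CF algorithm for sqrt(842).
a_0 = floor(sqrt(842)) = 29; set m_0=0, q_0=1.
Recurrence: m' = q*a - m,  q' = (d - m'^2)/q,  a' = floor((a_0 + m')/q').
  step 1: m=29, q=1, a=58
a_1 = 2*a_0 = 58, so the period closes here.
sqrt(842) = [29; 58]
Period length = 1

1


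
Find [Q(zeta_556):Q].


The degree equals Euler's totient phi(556).
556 = 2^2 * 139
phi(556) = 276

276


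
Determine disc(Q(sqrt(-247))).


For K = Q(sqrt(d)) with d squarefree: disc(K) = d if d = 1 mod 4, and disc(K) = 4d if d = 2 or 3 mod 4.
Here d = -247, and d mod 4 = 1.
d = 1 mod 4 (O_K = Z[(1+sqrt(d))/2]), so disc(K) = d = -247

-247


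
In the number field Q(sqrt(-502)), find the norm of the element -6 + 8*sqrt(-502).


N(a + b*sqrt(d)) = a^2 - d*b^2
= (-6)^2 - (-502)*(8)^2
= 36 + 32128
= 32164

32164


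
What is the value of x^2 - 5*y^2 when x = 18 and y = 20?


x^2 - d*y^2
= 18^2 - 5*20^2
= 324 - 2000
= -1676

-1676


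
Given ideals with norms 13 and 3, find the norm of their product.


N(IJ) = N(I) * N(J)
= 13 * 3
= 39

39


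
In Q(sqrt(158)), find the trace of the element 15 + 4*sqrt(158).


Tr(a + b*sqrt(d)) = (a + b*sqrt(d)) + (a - b*sqrt(d)) = 2a
= 2 * (15)
= 30

30


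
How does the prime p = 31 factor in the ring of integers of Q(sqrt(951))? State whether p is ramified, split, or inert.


K = Q(sqrt(951)). Since d mod 4 = 3, disc(K) = 3804.
Check p | disc: 3804 mod 31 = 22.
p does not divide disc. Compute Legendre symbol (d/p):
21^((31-1)/2) mod 31 = -1
(d/p) = -1, so p is inert: (p) stays prime with e=1, f=2, g=1.
Therefore p is inert.

inert


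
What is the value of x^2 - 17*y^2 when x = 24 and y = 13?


x^2 - d*y^2
= 24^2 - 17*13^2
= 576 - 2873
= -2297

-2297


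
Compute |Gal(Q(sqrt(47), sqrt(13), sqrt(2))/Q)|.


The 3 square roots of distinct primes are multiplicatively independent over Q,
so [K:Q] = 2^3 and Gal(K/Q) is isomorphic to (Z/2Z)^3.
|Gal| = 2^3 = 8

8


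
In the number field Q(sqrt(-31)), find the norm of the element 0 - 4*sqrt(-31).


N(a + b*sqrt(d)) = a^2 - d*b^2
= (0)^2 - (-31)*(-4)^2
= 0 + 496
= 496

496


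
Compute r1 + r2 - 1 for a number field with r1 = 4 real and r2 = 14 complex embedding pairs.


By Dirichlet's unit theorem:
rank = r1 + r2 - 1
= 4 + 14 - 1
= 17

17


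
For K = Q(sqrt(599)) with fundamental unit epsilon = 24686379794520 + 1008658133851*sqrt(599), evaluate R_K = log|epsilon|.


epsilon = 24686379794520 + 1008658133851*sqrt(599)
= 4.9373e+13
R = ln(4.9373e+13)
= 31.5304

31.5304


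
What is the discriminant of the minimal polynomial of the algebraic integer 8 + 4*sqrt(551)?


The element 8 + 4*sqrt(551) has minimal polynomial:
x^2 - 16*x - 8752
Discriminant = (-16)^2 - 4*(-8752)
= 256 + 35008
= 35264

35264


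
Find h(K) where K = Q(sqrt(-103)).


K = Q(sqrt(-103)). d mod 4 = 1, so D = disc(K) = d = -103
h(K) equals the number of primitive reduced positive-definite forms (a, b, c) = a*x^2 + b*x*y + c*y^2 with b^2 - 4ac = D,
where reduced means |b| <= a <= c, with b >= 0 whenever |b| = a or a = c, and primitive means gcd(a, b, c) = 1.
Reduced forces 3a^2 <= |D| = 103, so 1 <= a <= 5; b must have the parity of D, and c = (b^2 - D)/(4a) must be an integer >= a.
Enumerate a = 1..5, b in [-a, a]:
  a=1: (1, 1, 26)  [1]
  a=2: (2, -1, 13), (2, 1, 13)  [2]
  a=3: none
  a=4: (4, -3, 7), (4, 3, 7)  [2]
  a=5: none
Total reduced forms: 1 + 2 + 2 = 5
h = 5

5


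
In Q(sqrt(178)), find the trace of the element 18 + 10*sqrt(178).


Tr(a + b*sqrt(d)) = (a + b*sqrt(d)) + (a - b*sqrt(d)) = 2a
= 2 * (18)
= 36

36


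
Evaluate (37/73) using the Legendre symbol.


p = 73 is prime, so compute (37/73) with the reciprocity algorithm (Jacobi-symbol steps: pull out 2s via (2/n), flip via reciprocity, reduce):
  reciprocity: (37/73) -> +(73/37)
  reduce: (36/37)
  pull out 2: (2/37) = -1  (since 37 mod 8 = 5)
  pull out 2: (2/37) = -1  (since 37 mod 8 = 5)
  reciprocity: (9/37) -> +(37/9)
  reduce: (1/9)
  (1/9) = 1
Product of signs = 1
(37/73) = 1

1


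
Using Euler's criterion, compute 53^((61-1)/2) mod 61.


p = 61 is prime and the exponent is (p-1)/2 = 30, so by Euler's criterion 53^30 = (53/61) = +1 or -1 mod 61.
Compute by square-and-multiply:
  30 = 16 + 8 + 4 + 2 (binary 11110)
  Repeated squaring mod 61: 53^1 = 53, 53^2 = 3, 53^4 = 9, 53^8 = 20, 53^16 = 34
  53^30 = 53^16 * 53^8 * 53^4 * 53^2 = 34 * 20 * 9 * 3 mod 61
    34 * 20 = 680 = 9 mod 61
    9 * 9 = 81 = 20 mod 61
    20 * 3 = 60 = 60 mod 61
  53^30 = 60 mod 61
Result 60 = p - 1 = -1 mod 61: 53 is a quadratic non-residue mod 61. As a residue in [0, p-1] the value is 60.
53^30 mod 61 = 60

60


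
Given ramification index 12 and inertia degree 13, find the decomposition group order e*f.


|D_P| = e * f
= 12 * 13
= 156

156


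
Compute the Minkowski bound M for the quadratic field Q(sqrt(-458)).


d = -458, d mod 4 = 2, so disc(K) = 4d = -1832; |disc(K)| = 1832
Imaginary quadratic field, so n = 2, s = r2 = 1, r1 = 0
M = (n!/n^n) * (4/pi)^s * sqrt(|disc(K)|) = (2!/2^2) * (4/pi)^1 * sqrt(1832)
= 0.5 * 1.273240 * 42.801869
= 27.2485

27.2485


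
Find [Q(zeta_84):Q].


The degree equals Euler's totient phi(84).
84 = 2^2 * 3 * 7
phi(84) = 24

24


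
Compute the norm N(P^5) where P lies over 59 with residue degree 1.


N(P^a) = p^(a*f)
= 59^(5*1)
= 59^5
= 714924299

714924299


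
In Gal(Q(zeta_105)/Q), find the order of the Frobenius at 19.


The Frobenius at p in Gal(Q(zeta_n)/Q) = (Z/nZ)* is the class of p, so its order is ord_105(19), the smallest k >= 1 with 19^k = 1 mod 105.
n = 105 = 3 * 5 * 7, phi(105) = 48; the order divides phi(n).
Divisors of 48: 1, 2, 3, 4, 6, 8, 12, 16, 24, 48
Repeated squaring mod 105: 19^1 = 19, 19^2 = 46, 19^4 = 16, 19^8 = 46, 19^16 = 16, 19^32 = 46
Test divisors in increasing order:
  k=1: 19^1 = 19 mod 105
  k=2: 19^2 = 46 mod 105
  k=3: 19^3 = 46 * 19 = 34 mod 105
  k=4: 19^4 = 16 mod 105
  k=6: 19^6 = 16 * 46 = 1 mod 105  <- first divisor giving 1
Order = 6

6


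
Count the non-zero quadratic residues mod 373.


For prime p, the number of non-zero quadratic residues is (p-1)/2.
= (373-1)/2
= 186

186


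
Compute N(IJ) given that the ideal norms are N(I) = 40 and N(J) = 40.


N(IJ) = N(I) * N(J)
= 40 * 40
= 1600

1600


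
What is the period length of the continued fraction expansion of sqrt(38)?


Run the CF algorithm for sqrt(38).
a_0 = floor(sqrt(38)) = 6; set m_0=0, q_0=1.
Recurrence: m' = q*a - m,  q' = (d - m'^2)/q,  a' = floor((a_0 + m')/q').
  step 1: m=6, q=2, a=6
  step 2: m=6, q=1, a=12
a_2 = 2*a_0 = 12, so the period closes here.
sqrt(38) = [6; 6, 12]
Period length = 2

2


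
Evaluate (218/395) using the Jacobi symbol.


Compute (218/395) via quadratic reciprocity:
  pull out 2: (2/395) = -1  (since 395 mod 8 = 3)
  reciprocity: (109/395) -> +(395/109)
  reduce: (68/109)
  pull out 2: (2/109) = -1  (since 109 mod 8 = 5)
  pull out 2: (2/109) = -1  (since 109 mod 8 = 5)
  reciprocity: (17/109) -> +(109/17)
  reduce: (7/17)
  reciprocity: (7/17) -> +(17/7)
  reduce: (3/7)
  reciprocity: (3/7) -> -(7/3)
  reduce: (1/3)
  (1/3) = 1
Product of signs = 1

1


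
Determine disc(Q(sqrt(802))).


For K = Q(sqrt(d)) with d squarefree: disc(K) = d if d = 1 mod 4, and disc(K) = 4d if d = 2 or 3 mod 4.
Here d = 802, and d mod 4 = 2.
d = 2 mod 4, not 1 (O_K = Z[sqrt(d)]), so disc(K) = 4d = 4 * (802) = 3208

3208


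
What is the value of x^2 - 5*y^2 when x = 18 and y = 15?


x^2 - d*y^2
= 18^2 - 5*15^2
= 324 - 1125
= -801

-801


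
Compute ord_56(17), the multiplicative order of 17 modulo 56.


We want ord_56(17), the smallest k >= 1 with 17^k = 1 mod 56.
n = 56 = 2^3 * 7, phi(56) = 24; the order divides phi(n).
Divisors of 24: 1, 2, 3, 4, 6, 8, 12, 24
Repeated squaring mod 56: 17^1 = 17, 17^2 = 9, 17^4 = 25, 17^8 = 9, 17^16 = 25
Test divisors in increasing order:
  k=1: 17^1 = 17 mod 56
  k=2: 17^2 = 9 mod 56
  k=3: 17^3 = 9 * 17 = 41 mod 56
  k=4: 17^4 = 25 mod 56
  k=6: 17^6 = 25 * 9 = 1 mod 56  <- first divisor giving 1
Order = 6

6


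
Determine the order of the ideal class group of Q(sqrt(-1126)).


K = Q(sqrt(-1126)). d mod 4 = 2, so D = disc(K) = 4d = -4504
h(K) equals the number of primitive reduced positive-definite forms (a, b, c) = a*x^2 + b*x*y + c*y^2 with b^2 - 4ac = D,
where reduced means |b| <= a <= c, with b >= 0 whenever |b| = a or a = c, and primitive means gcd(a, b, c) = 1.
Reduced forces 3a^2 <= |D| = 4504, so 1 <= a <= 38; b must have the parity of D, and c = (b^2 - D)/(4a) must be an integer >= a.
Enumerate a = 1..38, b in [-a, a]:
  a=1: (1, 0, 1126)  [1]
  a=2: (2, 0, 563)  [1]
  a=3..4: none
  a=5: (5, -4, 226), (5, 4, 226)  [2]
  a=6: none
  a=7: (7, -2, 161), (7, 2, 161)  [2]
  a=8..9: none
  a=10: (10, -4, 113), (10, 4, 113)  [2]
  a=11..13: none
  a=14: (14, -12, 83), (14, 12, 83)  [2]
  a=15..16: none
  a=17: (17, -16, 70), (17, 16, 70)  [2]
  a=18..22: none
  a=23: (23, -2, 49), (23, 2, 49)  [2]
  a=24: none
  a=25: (25, -14, 47), (25, 14, 47)  [2]
  a=26..28: none
  a=29: (29, -22, 43), (29, 22, 43)  [2]
  a=30..33: none
  a=34: (34, -16, 35), (34, 16, 35)  [2]
  a=35: (35, -26, 37), (35, 26, 37)  [2]
  a=36..38: none
Total reduced forms: 1 + 1 + 2 + 2 + 2 + 2 + 2 + 2 + 2 + 2 + 2 + 2 = 22
h = 22

22


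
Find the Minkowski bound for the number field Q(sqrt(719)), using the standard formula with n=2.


d = 719, d mod 4 = 3, so disc(K) = 4d = 2876; |disc(K)| = 2876
Real quadratic field, so n = 2, s = r2 = 0, r1 = 2
M = (n!/n^n) * (4/pi)^s * sqrt(|disc(K)|) = (2!/2^2) * (4/pi)^0 * sqrt(2876)
= 0.5 * 1.000000 * 53.628351
= 26.8142

26.8142


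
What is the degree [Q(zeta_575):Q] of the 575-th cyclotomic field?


The degree equals Euler's totient phi(575).
575 = 5^2 * 23
phi(575) = 440

440


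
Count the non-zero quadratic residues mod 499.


For prime p, the number of non-zero quadratic residues is (p-1)/2.
= (499-1)/2
= 249

249


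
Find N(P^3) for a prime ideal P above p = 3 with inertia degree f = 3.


N(P^a) = p^(a*f)
= 3^(3*3)
= 3^9
= 19683

19683


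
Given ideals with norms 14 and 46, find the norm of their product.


N(IJ) = N(I) * N(J)
= 14 * 46
= 644

644


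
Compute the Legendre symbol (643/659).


p = 659 is prime, so compute (643/659) with the reciprocity algorithm (Jacobi-symbol steps: pull out 2s via (2/n), flip via reciprocity, reduce):
  reciprocity: (643/659) -> -(659/643)
  reduce: (16/643)
  pull out 2: (2/643) = -1  (since 643 mod 8 = 3)
  pull out 2: (2/643) = -1  (since 643 mod 8 = 3)
  pull out 2: (2/643) = -1  (since 643 mod 8 = 3)
  pull out 2: (2/643) = -1  (since 643 mod 8 = 3)
  (1/643) = 1
Product of signs = -1
(643/659) = -1

-1


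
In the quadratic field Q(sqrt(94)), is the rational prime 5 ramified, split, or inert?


K = Q(sqrt(94)). Since d mod 4 = 2, disc(K) = 376.
Check p | disc: 376 mod 5 = 1.
p does not divide disc. Compute Legendre symbol (d/p):
4^((5-1)/2) mod 5 = 1
(d/p) = 1, so p splits: (p) = P*P' with e=1, f=1, g=2.
Therefore p is split.

split


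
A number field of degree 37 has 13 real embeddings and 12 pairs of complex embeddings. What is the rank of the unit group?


By Dirichlet's unit theorem:
rank = r1 + r2 - 1
= 13 + 12 - 1
= 24

24


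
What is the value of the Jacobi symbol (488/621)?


Compute (488/621) via quadratic reciprocity:
  pull out 2: (2/621) = -1  (since 621 mod 8 = 5)
  pull out 2: (2/621) = -1  (since 621 mod 8 = 5)
  pull out 2: (2/621) = -1  (since 621 mod 8 = 5)
  reciprocity: (61/621) -> +(621/61)
  reduce: (11/61)
  reciprocity: (11/61) -> +(61/11)
  reduce: (6/11)
  pull out 2: (2/11) = -1  (since 11 mod 8 = 3)
  reciprocity: (3/11) -> -(11/3)
  reduce: (2/3)
  pull out 2: (2/3) = -1  (since 3 mod 8 = 3)
  (1/3) = 1
Product of signs = 1

1


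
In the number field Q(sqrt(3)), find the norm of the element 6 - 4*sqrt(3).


N(a + b*sqrt(d)) = a^2 - d*b^2
= (6)^2 - (3)*(-4)^2
= 36 - 48
= -12

-12


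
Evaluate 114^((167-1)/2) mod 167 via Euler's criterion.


p = 167 is prime and the exponent is (p-1)/2 = 83, so by Euler's criterion 114^83 = (114/167) = +1 or -1 mod 167.
Compute by square-and-multiply:
  83 = 64 + 16 + 2 + 1 (binary 1010011)
  Repeated squaring mod 167: 114^1 = 114, 114^2 = 137, 114^4 = 65, 114^8 = 50, 114^16 = 162, 114^32 = 25, 114^64 = 124
  114^83 = 114^64 * 114^16 * 114^2 * 114^1 = 124 * 162 * 137 * 114 mod 167
    124 * 162 = 20088 = 48 mod 167
    48 * 137 = 6576 = 63 mod 167
    63 * 114 = 7182 = 1 mod 167
  114^83 = 1 mod 167
Result 1: 114 is a quadratic residue mod 167.
114^83 mod 167 = 1

1


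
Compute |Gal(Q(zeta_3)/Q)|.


|Gal(Q(zeta_3)/Q)| = phi(3)
= 2

2


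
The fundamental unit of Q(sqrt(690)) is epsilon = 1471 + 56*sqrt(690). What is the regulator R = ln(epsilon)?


epsilon = 1471 + 56*sqrt(690)
= 2941.9997
R = ln(2941.9997)
= 7.9868

7.9868


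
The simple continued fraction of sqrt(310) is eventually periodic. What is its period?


Run the CF algorithm for sqrt(310).
a_0 = floor(sqrt(310)) = 17; set m_0=0, q_0=1.
Recurrence: m' = q*a - m,  q' = (d - m'^2)/q,  a' = floor((a_0 + m')/q').
  step 1: m=17, q=21, a=1
  step 2: m=4, q=14, a=1
  step 3: m=10, q=15, a=1
  step 4: m=5, q=19, a=1
  step 5: m=14, q=6, a=5
  step 6: m=16, q=9, a=3
  step 7: m=11, q=21, a=1
  step 8: m=10, q=10, a=2
  step 9: m=10, q=21, a=1
  step 10: m=11, q=9, a=3
  step 11: m=16, q=6, a=5
  step 12: m=14, q=19, a=1
  step 13: m=5, q=15, a=1
  step 14: m=10, q=14, a=1
  step 15: m=4, q=21, a=1
  step 16: m=17, q=1, a=34
a_16 = 2*a_0 = 34, so the period closes here.
sqrt(310) = [17; 1, 1, 1, 1, 5, 3, 1, 2, 1, 3, 5, 1, 1, 1, 1, 34]
Period length = 16

16


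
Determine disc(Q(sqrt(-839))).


For K = Q(sqrt(d)) with d squarefree: disc(K) = d if d = 1 mod 4, and disc(K) = 4d if d = 2 or 3 mod 4.
Here d = -839, and d mod 4 = 1.
d = 1 mod 4 (O_K = Z[(1+sqrt(d))/2]), so disc(K) = d = -839

-839


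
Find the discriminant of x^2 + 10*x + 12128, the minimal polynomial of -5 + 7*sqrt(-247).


The element -5 + 7*sqrt(-247) has minimal polynomial:
x^2 + 10*x + 12128
Discriminant = (10)^2 - 4*(12128)
= 100 - 48512
= -48412

-48412


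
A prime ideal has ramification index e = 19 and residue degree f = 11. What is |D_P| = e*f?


|D_P| = e * f
= 19 * 11
= 209

209


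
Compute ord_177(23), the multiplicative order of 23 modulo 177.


We want ord_177(23), the smallest k >= 1 with 23^k = 1 mod 177.
n = 177 = 3 * 59, phi(177) = 116; the order divides phi(n).
Divisors of 116: 1, 2, 4, 29, 58, 116
Repeated squaring mod 177: 23^1 = 23, 23^2 = 175, 23^4 = 4, 23^8 = 16, 23^16 = 79, 23^32 = 46, 23^64 = 169
Test divisors in increasing order:
  k=1: 23^1 = 23 mod 177
  k=2: 23^2 = 175 mod 177
  k=4: 23^4 = 4 mod 177
  k=29: 23^29 = 79 * 16 * 4 * 23 = 176 mod 177
  k=58: 23^58 = 46 * 79 * 16 * 175 = 1 mod 177  <- first divisor giving 1
Order = 58

58


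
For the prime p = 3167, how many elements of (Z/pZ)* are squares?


For prime p, the number of non-zero quadratic residues is (p-1)/2.
= (3167-1)/2
= 1583

1583


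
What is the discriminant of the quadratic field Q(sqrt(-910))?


For K = Q(sqrt(d)) with d squarefree: disc(K) = d if d = 1 mod 4, and disc(K) = 4d if d = 2 or 3 mod 4.
Here d = -910, and d mod 4 = 2.
d = 2 mod 4, not 1 (O_K = Z[sqrt(d)]), so disc(K) = 4d = 4 * (-910) = -3640

-3640


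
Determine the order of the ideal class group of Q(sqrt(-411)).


K = Q(sqrt(-411)). d mod 4 = 1, so D = disc(K) = d = -411
h(K) equals the number of primitive reduced positive-definite forms (a, b, c) = a*x^2 + b*x*y + c*y^2 with b^2 - 4ac = D,
where reduced means |b| <= a <= c, with b >= 0 whenever |b| = a or a = c, and primitive means gcd(a, b, c) = 1.
Reduced forces 3a^2 <= |D| = 411, so 1 <= a <= 11; b must have the parity of D, and c = (b^2 - D)/(4a) must be an integer >= a.
Enumerate a = 1..11, b in [-a, a]:
  a=1: (1, 1, 103)  [1]
  a=2: none
  a=3: (3, 3, 35)  [1]
  a=4: none
  a=5: (5, -3, 21), (5, 3, 21)  [2]
  a=6: none
  a=7: (7, -3, 15), (7, 3, 15)  [2]
  a=8..11: none
Total reduced forms: 1 + 1 + 2 + 2 = 6
h = 6

6


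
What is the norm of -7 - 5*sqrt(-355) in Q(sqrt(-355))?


N(a + b*sqrt(d)) = a^2 - d*b^2
= (-7)^2 - (-355)*(-5)^2
= 49 + 8875
= 8924

8924


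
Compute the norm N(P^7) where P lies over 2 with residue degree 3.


N(P^a) = p^(a*f)
= 2^(7*3)
= 2^21
= 2097152

2097152


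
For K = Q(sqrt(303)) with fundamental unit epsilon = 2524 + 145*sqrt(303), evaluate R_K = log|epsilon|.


epsilon = 2524 + 145*sqrt(303)
= 5047.9998
R = ln(5047.9998)
= 8.5267

8.5267


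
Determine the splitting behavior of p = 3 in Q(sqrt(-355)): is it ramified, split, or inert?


K = Q(sqrt(-355)). Since d mod 4 = 1, disc(K) = -355.
Check p | disc: -355 mod 3 = 2.
p does not divide disc. Compute Legendre symbol (d/p):
2^((3-1)/2) mod 3 = -1
(d/p) = -1, so p is inert: (p) stays prime with e=1, f=2, g=1.
Therefore p is inert.

inert


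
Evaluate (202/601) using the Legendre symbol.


p = 601 is prime, so compute (202/601) with the reciprocity algorithm (Jacobi-symbol steps: pull out 2s via (2/n), flip via reciprocity, reduce):
  pull out 2: (2/601) = +1  (since 601 mod 8 = 1)
  reciprocity: (101/601) -> +(601/101)
  reduce: (96/101)
  pull out 2: (2/101) = -1  (since 101 mod 8 = 5)
  pull out 2: (2/101) = -1  (since 101 mod 8 = 5)
  pull out 2: (2/101) = -1  (since 101 mod 8 = 5)
  pull out 2: (2/101) = -1  (since 101 mod 8 = 5)
  pull out 2: (2/101) = -1  (since 101 mod 8 = 5)
  reciprocity: (3/101) -> +(101/3)
  reduce: (2/3)
  pull out 2: (2/3) = -1  (since 3 mod 8 = 3)
  (1/3) = 1
Product of signs = 1
(202/601) = 1

1


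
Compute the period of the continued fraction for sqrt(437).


Run the CF algorithm for sqrt(437).
a_0 = floor(sqrt(437)) = 20; set m_0=0, q_0=1.
Recurrence: m' = q*a - m,  q' = (d - m'^2)/q,  a' = floor((a_0 + m')/q').
  step 1: m=20, q=37, a=1
  step 2: m=17, q=4, a=9
  step 3: m=19, q=19, a=2
  step 4: m=19, q=4, a=9
  step 5: m=17, q=37, a=1
  step 6: m=20, q=1, a=40
a_6 = 2*a_0 = 40, so the period closes here.
sqrt(437) = [20; 1, 9, 2, 9, 1, 40]
Period length = 6

6


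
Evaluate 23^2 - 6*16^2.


x^2 - d*y^2
= 23^2 - 6*16^2
= 529 - 1536
= -1007

-1007


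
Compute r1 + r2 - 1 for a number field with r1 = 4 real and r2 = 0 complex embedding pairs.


By Dirichlet's unit theorem:
rank = r1 + r2 - 1
= 4 + 0 - 1
= 3

3


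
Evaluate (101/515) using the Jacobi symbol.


Compute (101/515) via quadratic reciprocity:
  reciprocity: (101/515) -> +(515/101)
  reduce: (10/101)
  pull out 2: (2/101) = -1  (since 101 mod 8 = 5)
  reciprocity: (5/101) -> +(101/5)
  reduce: (1/5)
  (1/5) = 1
Product of signs = -1

-1


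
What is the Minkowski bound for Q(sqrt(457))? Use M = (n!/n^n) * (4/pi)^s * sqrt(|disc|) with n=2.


d = 457, d mod 4 = 1, so disc(K) = d = 457; |disc(K)| = 457
Real quadratic field, so n = 2, s = r2 = 0, r1 = 2
M = (n!/n^n) * (4/pi)^s * sqrt(|disc(K)|) = (2!/2^2) * (4/pi)^0 * sqrt(457)
= 0.5 * 1.000000 * 21.377558
= 10.6888

10.6888


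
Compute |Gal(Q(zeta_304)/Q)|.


|Gal(Q(zeta_304)/Q)| = phi(304)
= 144

144


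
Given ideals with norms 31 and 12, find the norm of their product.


N(IJ) = N(I) * N(J)
= 31 * 12
= 372

372


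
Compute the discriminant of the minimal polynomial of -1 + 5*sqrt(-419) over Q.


The element -1 + 5*sqrt(-419) has minimal polynomial:
x^2 + 2*x + 10476
Discriminant = (2)^2 - 4*(10476)
= 4 - 41904
= -41900

-41900


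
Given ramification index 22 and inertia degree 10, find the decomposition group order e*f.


|D_P| = e * f
= 22 * 10
= 220

220


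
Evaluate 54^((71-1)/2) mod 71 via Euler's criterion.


p = 71 is prime and the exponent is (p-1)/2 = 35, so by Euler's criterion 54^35 = (54/71) = +1 or -1 mod 71.
Compute by square-and-multiply:
  35 = 32 + 2 + 1 (binary 100011)
  Repeated squaring mod 71: 54^1 = 54, 54^2 = 5, 54^4 = 25, 54^8 = 57, 54^16 = 54, 54^32 = 5
  54^35 = 54^32 * 54^2 * 54^1 = 5 * 5 * 54 mod 71
    5 * 5 = 25 = 25 mod 71
    25 * 54 = 1350 = 1 mod 71
  54^35 = 1 mod 71
Result 1: 54 is a quadratic residue mod 71.
54^35 mod 71 = 1

1


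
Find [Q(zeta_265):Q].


The degree equals Euler's totient phi(265).
265 = 5 * 53
phi(265) = 208

208


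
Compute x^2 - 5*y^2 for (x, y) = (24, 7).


x^2 - d*y^2
= 24^2 - 5*7^2
= 576 - 245
= 331

331


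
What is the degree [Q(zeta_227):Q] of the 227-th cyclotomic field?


The degree equals Euler's totient phi(227).
227 = 227
phi(227) = 226

226


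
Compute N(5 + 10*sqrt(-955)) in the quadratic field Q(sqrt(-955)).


N(a + b*sqrt(d)) = a^2 - d*b^2
= (5)^2 - (-955)*(10)^2
= 25 + 95500
= 95525

95525


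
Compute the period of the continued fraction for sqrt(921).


Run the CF algorithm for sqrt(921).
a_0 = floor(sqrt(921)) = 30; set m_0=0, q_0=1.
Recurrence: m' = q*a - m,  q' = (d - m'^2)/q,  a' = floor((a_0 + m')/q').
  step 1: m=30, q=21, a=2
  step 2: m=12, q=37, a=1
  step 3: m=25, q=8, a=6
  step 4: m=23, q=49, a=1
  step 5: m=26, q=5, a=11
  step 6: m=29, q=16, a=3
  step 7: m=19, q=35, a=1
  step 8: m=16, q=19, a=2
  step 9: m=22, q=23, a=2
  step 10: m=24, q=15, a=3
  step 11: m=21, q=32, a=1
  step 12: m=11, q=25, a=1
  step 13: m=14, q=29, a=1
  step 14: m=15, q=24, a=1
  step 15: m=9, q=35, a=1
  step 16: m=26, q=7, a=8
  step 17: m=30, q=3, a=20
  step 18: m=30, q=7, a=8
  step 19: m=26, q=35, a=1
  step 20: m=9, q=24, a=1
  step 21: m=15, q=29, a=1
  step 22: m=14, q=25, a=1
  step 23: m=11, q=32, a=1
  step 24: m=21, q=15, a=3
  step 25: m=24, q=23, a=2
  step 26: m=22, q=19, a=2
  step 27: m=16, q=35, a=1
  step 28: m=19, q=16, a=3
  step 29: m=29, q=5, a=11
  step 30: m=26, q=49, a=1
  step 31: m=23, q=8, a=6
  step 32: m=25, q=37, a=1
  step 33: m=12, q=21, a=2
  step 34: m=30, q=1, a=60
a_34 = 2*a_0 = 60, so the period closes here.
sqrt(921) = [30; 2, 1, 6, 1, 11, 3, 1, 2, 2, 3, 1, 1, 1, 1, 1, 8, 20, 8, 1, 1, 1, 1, 1, 3, 2, 2, 1, 3, 11, 1, 6, 1, 2, 60]
Period length = 34

34


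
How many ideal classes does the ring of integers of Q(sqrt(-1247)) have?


K = Q(sqrt(-1247)). d mod 4 = 1, so D = disc(K) = d = -1247
h(K) equals the number of primitive reduced positive-definite forms (a, b, c) = a*x^2 + b*x*y + c*y^2 with b^2 - 4ac = D,
where reduced means |b| <= a <= c, with b >= 0 whenever |b| = a or a = c, and primitive means gcd(a, b, c) = 1.
Reduced forces 3a^2 <= |D| = 1247, so 1 <= a <= 20; b must have the parity of D, and c = (b^2 - D)/(4a) must be an integer >= a.
Enumerate a = 1..20, b in [-a, a]:
  a=1: (1, 1, 312)  [1]
  a=2: (2, -1, 156), (2, 1, 156)  [2]
  a=3: (3, -1, 104), (3, 1, 104)  [2]
  a=4: (4, -1, 78), (4, 1, 78)  [2]
  a=5: none
  a=6: (6, -5, 53), (6, -1, 52), (6, 1, 52), (6, 5, 53)  [4]
  a=7: none
  a=8: (8, -1, 39), (8, 1, 39)  [2]
  a=9: (9, -7, 36), (9, 7, 36)  [2]
  a=10..11: none
  a=12: (12, -7, 27), (12, -1, 26), (12, 1, 26), (12, 7, 27)  [4]
  a=13: (13, -1, 24), (13, 1, 24)  [2]
  a=14..15: none
  a=16: (16, -15, 23), (16, 15, 23)  [2]
  a=17: none
  a=18: (18, -11, 19), (18, 7, 18), (18, 11, 19)  [3]
  a=19..20: none
Total reduced forms: 1 + 2 + 2 + 2 + 4 + 2 + 2 + 4 + 2 + 2 + 3 = 26
h = 26

26
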